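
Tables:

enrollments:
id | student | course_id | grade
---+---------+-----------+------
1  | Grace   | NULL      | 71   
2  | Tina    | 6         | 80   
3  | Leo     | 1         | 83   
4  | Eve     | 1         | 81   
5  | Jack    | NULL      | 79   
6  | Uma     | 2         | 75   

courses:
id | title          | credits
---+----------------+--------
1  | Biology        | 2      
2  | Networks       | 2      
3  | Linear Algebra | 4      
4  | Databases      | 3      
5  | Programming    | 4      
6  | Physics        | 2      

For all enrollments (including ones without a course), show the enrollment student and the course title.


LEFT JOIN keeps every row from enrollments (the left table); where course_id has no match in courses, the course columns become NULL. Walk through each enrollment:
  - enrollment 1 (Grace): course_id=NULL, no match -> kept with NULL
  - enrollment 2 (Tina): course_id=6 -> matches Physics
  - enrollment 3 (Leo): course_id=1 -> matches Biology
  - enrollment 4 (Eve): course_id=1 -> matches Biology
  - enrollment 5 (Jack): course_id=NULL, no match -> kept with NULL
  - enrollment 6 (Uma): course_id=2 -> matches Networks
All 6 rows appear; 2 have NULL course.

SQL:
SELECT a.student, b.title AS course
FROM enrollments a
LEFT JOIN courses b ON a.course_id = b.id

Result:
student | course  
--------+---------
Grace   | NULL    
Tina    | Physics 
Leo     | Biology 
Eve     | Biology 
Jack    | NULL    
Uma     | Networks


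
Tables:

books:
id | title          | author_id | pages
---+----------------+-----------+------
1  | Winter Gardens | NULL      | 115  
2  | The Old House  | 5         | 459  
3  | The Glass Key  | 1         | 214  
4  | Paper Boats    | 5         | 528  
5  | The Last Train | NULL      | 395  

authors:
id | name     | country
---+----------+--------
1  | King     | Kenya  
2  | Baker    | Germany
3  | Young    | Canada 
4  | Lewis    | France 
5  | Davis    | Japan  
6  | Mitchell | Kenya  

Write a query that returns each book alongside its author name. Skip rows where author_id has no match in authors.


INNER JOIN keeps only books rows whose author_id matches an id in authors. Walk through each book:
  - book 1 (Winter Gardens): author_id=NULL, no match -> dropped
  - book 2 (The Old House): author_id=5 -> matches Davis
  - book 3 (The Glass Key): author_id=1 -> matches King
  - book 4 (Paper Boats): author_id=5 -> matches Davis
  - book 5 (The Last Train): author_id=NULL, no match -> dropped
So 2 of 5 rows are dropped.

SQL:
SELECT a.title, b.name AS author
FROM books a
INNER JOIN authors b ON a.author_id = b.id

Result:
title         | author
--------------+-------
The Old House | Davis 
The Glass Key | King  
Paper Boats   | Davis 


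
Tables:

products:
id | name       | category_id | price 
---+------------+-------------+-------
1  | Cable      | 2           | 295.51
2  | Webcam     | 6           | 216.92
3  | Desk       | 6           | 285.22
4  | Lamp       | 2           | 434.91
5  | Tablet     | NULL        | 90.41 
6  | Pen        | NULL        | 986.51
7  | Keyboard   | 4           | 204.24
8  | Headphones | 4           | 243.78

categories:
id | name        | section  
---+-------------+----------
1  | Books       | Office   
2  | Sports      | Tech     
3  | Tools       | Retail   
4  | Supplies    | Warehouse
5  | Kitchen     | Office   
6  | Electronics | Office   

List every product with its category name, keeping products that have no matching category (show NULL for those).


LEFT JOIN keeps every row from products (the left table); where category_id has no match in categories, the category columns become NULL. Walk through each product:
  - product 1 (Cable): category_id=2 -> matches Sports
  - product 2 (Webcam): category_id=6 -> matches Electronics
  - product 3 (Desk): category_id=6 -> matches Electronics
  - product 4 (Lamp): category_id=2 -> matches Sports
  - product 5 (Tablet): category_id=NULL, no match -> kept with NULL
  - product 6 (Pen): category_id=NULL, no match -> kept with NULL
  - product 7 (Keyboard): category_id=4 -> matches Supplies
  - product 8 (Headphones): category_id=4 -> matches Supplies
All 8 rows appear; 2 have NULL category.

SQL:
SELECT a.name, b.name AS category
FROM products a
LEFT JOIN categories b ON a.category_id = b.id

Result:
name       | category   
-----------+------------
Cable      | Sports     
Webcam     | Electronics
Desk       | Electronics
Lamp       | Sports     
Tablet     | NULL       
Pen        | NULL       
Keyboard   | Supplies   
Headphones | Supplies   


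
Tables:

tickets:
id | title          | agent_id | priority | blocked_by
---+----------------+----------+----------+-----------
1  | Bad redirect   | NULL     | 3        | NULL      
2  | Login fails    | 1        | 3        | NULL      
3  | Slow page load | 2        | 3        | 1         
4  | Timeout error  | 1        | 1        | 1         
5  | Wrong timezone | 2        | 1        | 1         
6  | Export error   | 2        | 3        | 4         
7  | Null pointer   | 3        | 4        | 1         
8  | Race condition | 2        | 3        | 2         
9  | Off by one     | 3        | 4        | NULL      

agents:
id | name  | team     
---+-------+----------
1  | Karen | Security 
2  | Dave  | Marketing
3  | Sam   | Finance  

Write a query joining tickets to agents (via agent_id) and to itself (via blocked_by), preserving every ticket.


Two LEFT JOINs from the same base table tickets: one to agents via agent_id, one to tickets itself via blocked_by. Both are LEFT so every ticket is preserved.
Match against agents:
  - ticket 1 (Bad redirect): agent_id=NULL, no match -> kept with NULL
  - ticket 2 (Login fails): agent_id=1 -> matches Karen
  - ticket 3 (Slow page load): agent_id=2 -> matches Dave
  - ticket 4 (Timeout error): agent_id=1 -> matches Karen
  - ticket 5 (Wrong timezone): agent_id=2 -> matches Dave
  - ticket 6 (Export error): agent_id=2 -> matches Dave
  - ticket 7 (Null pointer): agent_id=3 -> matches Sam
  - ticket 8 (Race condition): agent_id=2 -> matches Dave
  - ticket 9 (Off by one): agent_id=3 -> matches Sam
Match against tickets (self):
  - ticket 1 (Bad redirect): blocked_by=NULL -> NULL
  - ticket 2 (Login fails): blocked_by=NULL -> NULL
  - ticket 3 (Slow page load): blocked_by=1 -> Bad redirect
  - ticket 4 (Timeout error): blocked_by=1 -> Bad redirect
  - ticket 5 (Wrong timezone): blocked_by=1 -> Bad redirect
  - ticket 6 (Export error): blocked_by=4 -> Timeout error
  - ticket 7 (Null pointer): blocked_by=1 -> Bad redirect
  - ticket 8 (Race condition): blocked_by=2 -> Login fails
  - ticket 9 (Off by one): blocked_by=NULL -> NULL

SQL:
SELECT a.title, b.name AS agent, c.title AS blocked_by
FROM tickets a
LEFT JOIN agents b ON a.agent_id = b.id
LEFT JOIN tickets c ON a.blocked_by = c.id

Result:
title          | agent | blocked_by   
---------------+-------+--------------
Bad redirect   | NULL  | NULL         
Login fails    | Karen | NULL         
Slow page load | Dave  | Bad redirect 
Timeout error  | Karen | Bad redirect 
Wrong timezone | Dave  | Bad redirect 
Export error   | Dave  | Timeout error
Null pointer   | Sam   | Bad redirect 
Race condition | Dave  | Login fails  
Off by one     | Sam   | NULL         


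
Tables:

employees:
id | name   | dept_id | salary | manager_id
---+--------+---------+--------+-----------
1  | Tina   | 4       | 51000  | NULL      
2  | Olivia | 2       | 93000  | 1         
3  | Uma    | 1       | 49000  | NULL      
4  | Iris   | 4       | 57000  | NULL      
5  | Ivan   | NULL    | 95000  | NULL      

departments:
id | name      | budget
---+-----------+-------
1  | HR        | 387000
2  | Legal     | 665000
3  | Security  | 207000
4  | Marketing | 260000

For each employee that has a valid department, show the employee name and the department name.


INNER JOIN keeps only employees rows whose dept_id matches an id in departments. Walk through each employee:
  - employee 1 (Tina): dept_id=4 -> matches Marketing
  - employee 2 (Olivia): dept_id=2 -> matches Legal
  - employee 3 (Uma): dept_id=1 -> matches HR
  - employee 4 (Iris): dept_id=4 -> matches Marketing
  - employee 5 (Ivan): dept_id=NULL, no match -> dropped
So 1 of 5 rows is dropped.

SQL:
SELECT a.name, b.name AS department
FROM employees a
INNER JOIN departments b ON a.dept_id = b.id

Result:
name   | department
-------+-----------
Tina   | Marketing 
Olivia | Legal     
Uma    | HR        
Iris   | Marketing 


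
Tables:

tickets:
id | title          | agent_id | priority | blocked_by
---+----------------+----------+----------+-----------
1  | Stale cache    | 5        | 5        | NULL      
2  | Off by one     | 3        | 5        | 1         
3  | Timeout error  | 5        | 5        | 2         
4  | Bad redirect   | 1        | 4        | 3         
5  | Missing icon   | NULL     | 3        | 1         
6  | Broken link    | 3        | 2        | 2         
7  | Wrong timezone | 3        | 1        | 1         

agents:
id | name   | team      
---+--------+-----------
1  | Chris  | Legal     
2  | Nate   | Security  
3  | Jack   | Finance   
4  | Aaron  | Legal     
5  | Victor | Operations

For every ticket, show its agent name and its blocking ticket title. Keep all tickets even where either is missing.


Two LEFT JOINs from the same base table tickets: one to agents via agent_id, one to tickets itself via blocked_by. Both are LEFT so every ticket is preserved.
Match against agents:
  - ticket 1 (Stale cache): agent_id=5 -> matches Victor
  - ticket 2 (Off by one): agent_id=3 -> matches Jack
  - ticket 3 (Timeout error): agent_id=5 -> matches Victor
  - ticket 4 (Bad redirect): agent_id=1 -> matches Chris
  - ticket 5 (Missing icon): agent_id=NULL, no match -> kept with NULL
  - ticket 6 (Broken link): agent_id=3 -> matches Jack
  - ticket 7 (Wrong timezone): agent_id=3 -> matches Jack
Match against tickets (self):
  - ticket 1 (Stale cache): blocked_by=NULL -> NULL
  - ticket 2 (Off by one): blocked_by=1 -> Stale cache
  - ticket 3 (Timeout error): blocked_by=2 -> Off by one
  - ticket 4 (Bad redirect): blocked_by=3 -> Timeout error
  - ticket 5 (Missing icon): blocked_by=1 -> Stale cache
  - ticket 6 (Broken link): blocked_by=2 -> Off by one
  - ticket 7 (Wrong timezone): blocked_by=1 -> Stale cache

SQL:
SELECT a.title, b.name AS agent, c.title AS blocked_by
FROM tickets a
LEFT JOIN agents b ON a.agent_id = b.id
LEFT JOIN tickets c ON a.blocked_by = c.id

Result:
title          | agent  | blocked_by   
---------------+--------+--------------
Stale cache    | Victor | NULL         
Off by one     | Jack   | Stale cache  
Timeout error  | Victor | Off by one   
Bad redirect   | Chris  | Timeout error
Missing icon   | NULL   | Stale cache  
Broken link    | Jack   | Off by one   
Wrong timezone | Jack   | Stale cache  


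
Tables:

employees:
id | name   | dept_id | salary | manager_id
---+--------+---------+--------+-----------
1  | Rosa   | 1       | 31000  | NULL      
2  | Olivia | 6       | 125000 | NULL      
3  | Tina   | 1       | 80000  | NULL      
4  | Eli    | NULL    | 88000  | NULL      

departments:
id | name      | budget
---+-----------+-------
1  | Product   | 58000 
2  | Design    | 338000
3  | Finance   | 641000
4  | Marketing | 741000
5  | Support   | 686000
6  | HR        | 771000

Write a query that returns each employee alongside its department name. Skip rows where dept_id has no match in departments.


INNER JOIN keeps only employees rows whose dept_id matches an id in departments. Walk through each employee:
  - employee 1 (Rosa): dept_id=1 -> matches Product
  - employee 2 (Olivia): dept_id=6 -> matches HR
  - employee 3 (Tina): dept_id=1 -> matches Product
  - employee 4 (Eli): dept_id=NULL, no match -> dropped
So 1 of 4 rows is dropped.

SQL:
SELECT a.name, b.name AS department
FROM employees a
INNER JOIN departments b ON a.dept_id = b.id

Result:
name   | department
-------+-----------
Rosa   | Product   
Olivia | HR        
Tina   | Product   


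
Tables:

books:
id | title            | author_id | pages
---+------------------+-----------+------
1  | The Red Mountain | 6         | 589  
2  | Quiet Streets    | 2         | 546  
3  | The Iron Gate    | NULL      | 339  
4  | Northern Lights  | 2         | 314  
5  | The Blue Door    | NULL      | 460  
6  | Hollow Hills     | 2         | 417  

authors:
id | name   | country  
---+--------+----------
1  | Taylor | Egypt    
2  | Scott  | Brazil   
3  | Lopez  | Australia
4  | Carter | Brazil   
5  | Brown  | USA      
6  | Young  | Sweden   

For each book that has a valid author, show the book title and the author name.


INNER JOIN keeps only books rows whose author_id matches an id in authors. Walk through each book:
  - book 1 (The Red Mountain): author_id=6 -> matches Young
  - book 2 (Quiet Streets): author_id=2 -> matches Scott
  - book 3 (The Iron Gate): author_id=NULL, no match -> dropped
  - book 4 (Northern Lights): author_id=2 -> matches Scott
  - book 5 (The Blue Door): author_id=NULL, no match -> dropped
  - book 6 (Hollow Hills): author_id=2 -> matches Scott
So 2 of 6 rows are dropped.

SQL:
SELECT a.title, b.name AS author
FROM books a
INNER JOIN authors b ON a.author_id = b.id

Result:
title            | author
-----------------+-------
The Red Mountain | Young 
Quiet Streets    | Scott 
Northern Lights  | Scott 
Hollow Hills     | Scott 


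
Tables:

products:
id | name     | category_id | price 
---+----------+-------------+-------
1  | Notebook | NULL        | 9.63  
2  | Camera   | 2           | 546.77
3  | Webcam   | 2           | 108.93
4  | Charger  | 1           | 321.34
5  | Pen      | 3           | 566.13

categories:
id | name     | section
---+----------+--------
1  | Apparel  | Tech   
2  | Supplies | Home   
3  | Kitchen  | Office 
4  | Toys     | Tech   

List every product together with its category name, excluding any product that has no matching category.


INNER JOIN keeps only products rows whose category_id matches an id in categories. Walk through each product:
  - product 1 (Notebook): category_id=NULL, no match -> dropped
  - product 2 (Camera): category_id=2 -> matches Supplies
  - product 3 (Webcam): category_id=2 -> matches Supplies
  - product 4 (Charger): category_id=1 -> matches Apparel
  - product 5 (Pen): category_id=3 -> matches Kitchen
So 1 of 5 rows is dropped.

SQL:
SELECT a.name, b.name AS category
FROM products a
INNER JOIN categories b ON a.category_id = b.id

Result:
name    | category
--------+---------
Camera  | Supplies
Webcam  | Supplies
Charger | Apparel 
Pen     | Kitchen 


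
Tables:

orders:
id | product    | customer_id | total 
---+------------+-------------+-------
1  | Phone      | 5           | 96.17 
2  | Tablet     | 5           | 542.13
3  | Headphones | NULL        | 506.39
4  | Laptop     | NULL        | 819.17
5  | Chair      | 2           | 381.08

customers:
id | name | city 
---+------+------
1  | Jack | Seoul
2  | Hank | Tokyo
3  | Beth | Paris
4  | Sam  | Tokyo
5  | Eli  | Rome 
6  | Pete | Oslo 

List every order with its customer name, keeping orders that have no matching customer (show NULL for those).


LEFT JOIN keeps every row from orders (the left table); where customer_id has no match in customers, the customer columns become NULL. Walk through each order:
  - order 1 (Phone): customer_id=5 -> matches Eli
  - order 2 (Tablet): customer_id=5 -> matches Eli
  - order 3 (Headphones): customer_id=NULL, no match -> kept with NULL
  - order 4 (Laptop): customer_id=NULL, no match -> kept with NULL
  - order 5 (Chair): customer_id=2 -> matches Hank
All 5 rows appear; 2 have NULL customer.

SQL:
SELECT a.product, b.name AS customer
FROM orders a
LEFT JOIN customers b ON a.customer_id = b.id

Result:
product    | customer
-----------+---------
Phone      | Eli     
Tablet     | Eli     
Headphones | NULL    
Laptop     | NULL    
Chair      | Hank    


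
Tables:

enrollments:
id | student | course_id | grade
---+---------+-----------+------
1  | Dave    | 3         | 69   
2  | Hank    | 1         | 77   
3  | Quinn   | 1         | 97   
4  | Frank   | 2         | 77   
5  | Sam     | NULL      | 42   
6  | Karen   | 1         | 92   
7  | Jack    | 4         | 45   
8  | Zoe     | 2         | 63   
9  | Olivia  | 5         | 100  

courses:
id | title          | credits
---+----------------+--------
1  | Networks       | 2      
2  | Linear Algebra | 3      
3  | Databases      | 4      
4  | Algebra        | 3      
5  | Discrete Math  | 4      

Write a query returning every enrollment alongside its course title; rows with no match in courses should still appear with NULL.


LEFT JOIN keeps every row from enrollments (the left table); where course_id has no match in courses, the course columns become NULL. Walk through each enrollment:
  - enrollment 1 (Dave): course_id=3 -> matches Databases
  - enrollment 2 (Hank): course_id=1 -> matches Networks
  - enrollment 3 (Quinn): course_id=1 -> matches Networks
  - enrollment 4 (Frank): course_id=2 -> matches Linear Algebra
  - enrollment 5 (Sam): course_id=NULL, no match -> kept with NULL
  - enrollment 6 (Karen): course_id=1 -> matches Networks
  - enrollment 7 (Jack): course_id=4 -> matches Algebra
  - enrollment 8 (Zoe): course_id=2 -> matches Linear Algebra
  - enrollment 9 (Olivia): course_id=5 -> matches Discrete Math
All 9 rows appear; 1 has NULL course.

SQL:
SELECT a.student, b.title AS course
FROM enrollments a
LEFT JOIN courses b ON a.course_id = b.id

Result:
student | course        
--------+---------------
Dave    | Databases     
Hank    | Networks      
Quinn   | Networks      
Frank   | Linear Algebra
Sam     | NULL          
Karen   | Networks      
Jack    | Algebra       
Zoe     | Linear Algebra
Olivia  | Discrete Math 


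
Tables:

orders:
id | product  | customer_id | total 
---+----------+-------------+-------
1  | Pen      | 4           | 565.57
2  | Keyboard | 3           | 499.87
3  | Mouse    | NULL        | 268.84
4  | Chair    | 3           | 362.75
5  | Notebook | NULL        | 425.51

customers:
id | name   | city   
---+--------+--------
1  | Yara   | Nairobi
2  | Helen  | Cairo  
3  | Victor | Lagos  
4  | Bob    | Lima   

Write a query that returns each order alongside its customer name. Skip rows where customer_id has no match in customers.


INNER JOIN keeps only orders rows whose customer_id matches an id in customers. Walk through each order:
  - order 1 (Pen): customer_id=4 -> matches Bob
  - order 2 (Keyboard): customer_id=3 -> matches Victor
  - order 3 (Mouse): customer_id=NULL, no match -> dropped
  - order 4 (Chair): customer_id=3 -> matches Victor
  - order 5 (Notebook): customer_id=NULL, no match -> dropped
So 2 of 5 rows are dropped.

SQL:
SELECT a.product, b.name AS customer
FROM orders a
INNER JOIN customers b ON a.customer_id = b.id

Result:
product  | customer
---------+---------
Pen      | Bob     
Keyboard | Victor  
Chair    | Victor  


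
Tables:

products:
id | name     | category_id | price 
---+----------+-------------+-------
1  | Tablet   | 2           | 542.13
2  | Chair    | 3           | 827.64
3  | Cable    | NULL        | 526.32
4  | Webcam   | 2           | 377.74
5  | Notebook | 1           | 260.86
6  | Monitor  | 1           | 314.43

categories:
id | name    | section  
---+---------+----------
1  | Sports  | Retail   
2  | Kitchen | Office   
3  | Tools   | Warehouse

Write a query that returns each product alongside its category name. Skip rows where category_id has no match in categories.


INNER JOIN keeps only products rows whose category_id matches an id in categories. Walk through each product:
  - product 1 (Tablet): category_id=2 -> matches Kitchen
  - product 2 (Chair): category_id=3 -> matches Tools
  - product 3 (Cable): category_id=NULL, no match -> dropped
  - product 4 (Webcam): category_id=2 -> matches Kitchen
  - product 5 (Notebook): category_id=1 -> matches Sports
  - product 6 (Monitor): category_id=1 -> matches Sports
So 1 of 6 rows is dropped.

SQL:
SELECT a.name, b.name AS category
FROM products a
INNER JOIN categories b ON a.category_id = b.id

Result:
name     | category
---------+---------
Tablet   | Kitchen 
Chair    | Tools   
Webcam   | Kitchen 
Notebook | Sports  
Monitor  | Sports  


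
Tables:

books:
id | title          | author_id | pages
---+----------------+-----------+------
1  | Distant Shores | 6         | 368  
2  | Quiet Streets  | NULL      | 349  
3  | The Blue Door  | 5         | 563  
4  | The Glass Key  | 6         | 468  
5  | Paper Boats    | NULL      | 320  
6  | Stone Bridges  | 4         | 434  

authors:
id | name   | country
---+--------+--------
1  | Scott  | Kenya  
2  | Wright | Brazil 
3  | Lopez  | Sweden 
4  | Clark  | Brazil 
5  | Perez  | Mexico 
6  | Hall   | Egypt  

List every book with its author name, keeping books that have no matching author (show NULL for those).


LEFT JOIN keeps every row from books (the left table); where author_id has no match in authors, the author columns become NULL. Walk through each book:
  - book 1 (Distant Shores): author_id=6 -> matches Hall
  - book 2 (Quiet Streets): author_id=NULL, no match -> kept with NULL
  - book 3 (The Blue Door): author_id=5 -> matches Perez
  - book 4 (The Glass Key): author_id=6 -> matches Hall
  - book 5 (Paper Boats): author_id=NULL, no match -> kept with NULL
  - book 6 (Stone Bridges): author_id=4 -> matches Clark
All 6 rows appear; 2 have NULL author.

SQL:
SELECT a.title, b.name AS author
FROM books a
LEFT JOIN authors b ON a.author_id = b.id

Result:
title          | author
---------------+-------
Distant Shores | Hall  
Quiet Streets  | NULL  
The Blue Door  | Perez 
The Glass Key  | Hall  
Paper Boats    | NULL  
Stone Bridges  | Clark 


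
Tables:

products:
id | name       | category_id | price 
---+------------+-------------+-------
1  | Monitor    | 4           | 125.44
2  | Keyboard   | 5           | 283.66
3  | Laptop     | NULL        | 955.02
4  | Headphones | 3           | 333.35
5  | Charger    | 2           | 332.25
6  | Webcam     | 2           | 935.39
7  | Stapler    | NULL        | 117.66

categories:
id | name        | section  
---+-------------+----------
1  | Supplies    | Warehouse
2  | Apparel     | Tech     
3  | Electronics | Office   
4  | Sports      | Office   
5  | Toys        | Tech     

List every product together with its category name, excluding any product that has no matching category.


INNER JOIN keeps only products rows whose category_id matches an id in categories. Walk through each product:
  - product 1 (Monitor): category_id=4 -> matches Sports
  - product 2 (Keyboard): category_id=5 -> matches Toys
  - product 3 (Laptop): category_id=NULL, no match -> dropped
  - product 4 (Headphones): category_id=3 -> matches Electronics
  - product 5 (Charger): category_id=2 -> matches Apparel
  - product 6 (Webcam): category_id=2 -> matches Apparel
  - product 7 (Stapler): category_id=NULL, no match -> dropped
So 2 of 7 rows are dropped.

SQL:
SELECT a.name, b.name AS category
FROM products a
INNER JOIN categories b ON a.category_id = b.id

Result:
name       | category   
-----------+------------
Monitor    | Sports     
Keyboard   | Toys       
Headphones | Electronics
Charger    | Apparel    
Webcam     | Apparel    


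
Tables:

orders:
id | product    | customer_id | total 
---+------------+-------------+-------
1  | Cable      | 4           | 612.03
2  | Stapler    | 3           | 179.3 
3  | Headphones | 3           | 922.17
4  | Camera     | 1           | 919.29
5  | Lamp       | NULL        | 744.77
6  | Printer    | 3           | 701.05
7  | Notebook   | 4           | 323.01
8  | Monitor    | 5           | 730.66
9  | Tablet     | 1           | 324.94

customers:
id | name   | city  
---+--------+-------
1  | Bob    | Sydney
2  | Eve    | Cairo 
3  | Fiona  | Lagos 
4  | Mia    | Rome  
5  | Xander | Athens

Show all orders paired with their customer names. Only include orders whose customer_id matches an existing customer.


INNER JOIN keeps only orders rows whose customer_id matches an id in customers. Walk through each order:
  - order 1 (Cable): customer_id=4 -> matches Mia
  - order 2 (Stapler): customer_id=3 -> matches Fiona
  - order 3 (Headphones): customer_id=3 -> matches Fiona
  - order 4 (Camera): customer_id=1 -> matches Bob
  - order 5 (Lamp): customer_id=NULL, no match -> dropped
  - order 6 (Printer): customer_id=3 -> matches Fiona
  - order 7 (Notebook): customer_id=4 -> matches Mia
  - order 8 (Monitor): customer_id=5 -> matches Xander
  - order 9 (Tablet): customer_id=1 -> matches Bob
So 1 of 9 rows is dropped.

SQL:
SELECT a.product, b.name AS customer
FROM orders a
INNER JOIN customers b ON a.customer_id = b.id

Result:
product    | customer
-----------+---------
Cable      | Mia     
Stapler    | Fiona   
Headphones | Fiona   
Camera     | Bob     
Printer    | Fiona   
Notebook   | Mia     
Monitor    | Xander  
Tablet     | Bob     


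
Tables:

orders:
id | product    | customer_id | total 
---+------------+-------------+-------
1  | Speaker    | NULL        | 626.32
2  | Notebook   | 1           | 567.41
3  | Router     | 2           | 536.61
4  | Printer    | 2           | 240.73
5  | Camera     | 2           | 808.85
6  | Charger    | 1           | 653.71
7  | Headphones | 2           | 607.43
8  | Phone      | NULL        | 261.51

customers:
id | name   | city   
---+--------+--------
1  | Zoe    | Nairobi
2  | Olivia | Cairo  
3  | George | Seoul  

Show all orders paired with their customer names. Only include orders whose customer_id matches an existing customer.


INNER JOIN keeps only orders rows whose customer_id matches an id in customers. Walk through each order:
  - order 1 (Speaker): customer_id=NULL, no match -> dropped
  - order 2 (Notebook): customer_id=1 -> matches Zoe
  - order 3 (Router): customer_id=2 -> matches Olivia
  - order 4 (Printer): customer_id=2 -> matches Olivia
  - order 5 (Camera): customer_id=2 -> matches Olivia
  - order 6 (Charger): customer_id=1 -> matches Zoe
  - order 7 (Headphones): customer_id=2 -> matches Olivia
  - order 8 (Phone): customer_id=NULL, no match -> dropped
So 2 of 8 rows are dropped.

SQL:
SELECT a.product, b.name AS customer
FROM orders a
INNER JOIN customers b ON a.customer_id = b.id

Result:
product    | customer
-----------+---------
Notebook   | Zoe     
Router     | Olivia  
Printer    | Olivia  
Camera     | Olivia  
Charger    | Zoe     
Headphones | Olivia  


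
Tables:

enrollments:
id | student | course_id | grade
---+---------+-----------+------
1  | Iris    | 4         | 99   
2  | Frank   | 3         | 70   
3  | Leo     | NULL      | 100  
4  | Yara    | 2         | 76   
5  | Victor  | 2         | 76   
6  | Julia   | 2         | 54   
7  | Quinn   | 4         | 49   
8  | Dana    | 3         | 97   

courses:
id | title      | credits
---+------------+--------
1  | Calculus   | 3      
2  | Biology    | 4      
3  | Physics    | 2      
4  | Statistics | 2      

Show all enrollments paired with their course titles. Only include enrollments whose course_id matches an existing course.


INNER JOIN keeps only enrollments rows whose course_id matches an id in courses. Walk through each enrollment:
  - enrollment 1 (Iris): course_id=4 -> matches Statistics
  - enrollment 2 (Frank): course_id=3 -> matches Physics
  - enrollment 3 (Leo): course_id=NULL, no match -> dropped
  - enrollment 4 (Yara): course_id=2 -> matches Biology
  - enrollment 5 (Victor): course_id=2 -> matches Biology
  - enrollment 6 (Julia): course_id=2 -> matches Biology
  - enrollment 7 (Quinn): course_id=4 -> matches Statistics
  - enrollment 8 (Dana): course_id=3 -> matches Physics
So 1 of 8 rows is dropped.

SQL:
SELECT a.student, b.title AS course
FROM enrollments a
INNER JOIN courses b ON a.course_id = b.id

Result:
student | course    
--------+-----------
Iris    | Statistics
Frank   | Physics   
Yara    | Biology   
Victor  | Biology   
Julia   | Biology   
Quinn   | Statistics
Dana    | Physics   


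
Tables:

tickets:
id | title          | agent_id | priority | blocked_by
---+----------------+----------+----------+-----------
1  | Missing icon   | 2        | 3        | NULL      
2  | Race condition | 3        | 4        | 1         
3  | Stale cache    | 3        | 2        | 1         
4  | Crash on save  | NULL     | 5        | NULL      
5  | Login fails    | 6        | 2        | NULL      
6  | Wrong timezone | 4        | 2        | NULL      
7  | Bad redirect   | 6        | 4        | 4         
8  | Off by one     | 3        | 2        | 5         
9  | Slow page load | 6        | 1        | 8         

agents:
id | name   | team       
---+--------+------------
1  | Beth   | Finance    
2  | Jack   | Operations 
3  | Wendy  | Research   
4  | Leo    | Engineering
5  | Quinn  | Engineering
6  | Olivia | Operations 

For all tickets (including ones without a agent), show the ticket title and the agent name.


LEFT JOIN keeps every row from tickets (the left table); where agent_id has no match in agents, the agent columns become NULL. Walk through each ticket:
  - ticket 1 (Missing icon): agent_id=2 -> matches Jack
  - ticket 2 (Race condition): agent_id=3 -> matches Wendy
  - ticket 3 (Stale cache): agent_id=3 -> matches Wendy
  - ticket 4 (Crash on save): agent_id=NULL, no match -> kept with NULL
  - ticket 5 (Login fails): agent_id=6 -> matches Olivia
  - ticket 6 (Wrong timezone): agent_id=4 -> matches Leo
  - ticket 7 (Bad redirect): agent_id=6 -> matches Olivia
  - ticket 8 (Off by one): agent_id=3 -> matches Wendy
  - ticket 9 (Slow page load): agent_id=6 -> matches Olivia
All 9 rows appear; 1 has NULL agent.

SQL:
SELECT a.title, b.name AS agent
FROM tickets a
LEFT JOIN agents b ON a.agent_id = b.id

Result:
title          | agent 
---------------+-------
Missing icon   | Jack  
Race condition | Wendy 
Stale cache    | Wendy 
Crash on save  | NULL  
Login fails    | Olivia
Wrong timezone | Leo   
Bad redirect   | Olivia
Off by one     | Wendy 
Slow page load | Olivia


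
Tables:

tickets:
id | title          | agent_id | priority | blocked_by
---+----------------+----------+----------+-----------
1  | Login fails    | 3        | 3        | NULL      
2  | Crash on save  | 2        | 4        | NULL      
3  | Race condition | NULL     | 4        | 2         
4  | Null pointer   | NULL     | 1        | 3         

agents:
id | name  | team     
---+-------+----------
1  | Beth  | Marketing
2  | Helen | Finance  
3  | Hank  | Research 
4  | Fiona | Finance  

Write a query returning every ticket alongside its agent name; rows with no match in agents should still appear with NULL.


LEFT JOIN keeps every row from tickets (the left table); where agent_id has no match in agents, the agent columns become NULL. Walk through each ticket:
  - ticket 1 (Login fails): agent_id=3 -> matches Hank
  - ticket 2 (Crash on save): agent_id=2 -> matches Helen
  - ticket 3 (Race condition): agent_id=NULL, no match -> kept with NULL
  - ticket 4 (Null pointer): agent_id=NULL, no match -> kept with NULL
All 4 rows appear; 2 have NULL agent.

SQL:
SELECT a.title, b.name AS agent
FROM tickets a
LEFT JOIN agents b ON a.agent_id = b.id

Result:
title          | agent
---------------+------
Login fails    | Hank 
Crash on save  | Helen
Race condition | NULL 
Null pointer   | NULL 


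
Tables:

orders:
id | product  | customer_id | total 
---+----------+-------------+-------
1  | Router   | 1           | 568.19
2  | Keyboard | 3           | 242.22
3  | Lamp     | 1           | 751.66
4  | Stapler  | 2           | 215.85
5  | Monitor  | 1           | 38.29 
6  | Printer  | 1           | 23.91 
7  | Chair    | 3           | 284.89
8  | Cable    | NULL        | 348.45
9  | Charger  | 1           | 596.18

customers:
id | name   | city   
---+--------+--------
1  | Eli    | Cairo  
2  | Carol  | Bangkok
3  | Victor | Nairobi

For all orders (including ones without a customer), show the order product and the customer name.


LEFT JOIN keeps every row from orders (the left table); where customer_id has no match in customers, the customer columns become NULL. Walk through each order:
  - order 1 (Router): customer_id=1 -> matches Eli
  - order 2 (Keyboard): customer_id=3 -> matches Victor
  - order 3 (Lamp): customer_id=1 -> matches Eli
  - order 4 (Stapler): customer_id=2 -> matches Carol
  - order 5 (Monitor): customer_id=1 -> matches Eli
  - order 6 (Printer): customer_id=1 -> matches Eli
  - order 7 (Chair): customer_id=3 -> matches Victor
  - order 8 (Cable): customer_id=NULL, no match -> kept with NULL
  - order 9 (Charger): customer_id=1 -> matches Eli
All 9 rows appear; 1 has NULL customer.

SQL:
SELECT a.product, b.name AS customer
FROM orders a
LEFT JOIN customers b ON a.customer_id = b.id

Result:
product  | customer
---------+---------
Router   | Eli     
Keyboard | Victor  
Lamp     | Eli     
Stapler  | Carol   
Monitor  | Eli     
Printer  | Eli     
Chair    | Victor  
Cable    | NULL    
Charger  | Eli     


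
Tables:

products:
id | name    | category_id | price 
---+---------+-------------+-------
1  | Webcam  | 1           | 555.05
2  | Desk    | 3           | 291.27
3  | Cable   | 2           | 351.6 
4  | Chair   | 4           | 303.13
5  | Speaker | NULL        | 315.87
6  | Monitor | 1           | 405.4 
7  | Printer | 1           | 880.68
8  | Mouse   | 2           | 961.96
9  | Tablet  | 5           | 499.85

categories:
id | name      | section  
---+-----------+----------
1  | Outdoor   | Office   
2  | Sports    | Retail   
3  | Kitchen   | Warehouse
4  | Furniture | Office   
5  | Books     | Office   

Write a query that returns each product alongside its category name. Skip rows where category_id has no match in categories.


INNER JOIN keeps only products rows whose category_id matches an id in categories. Walk through each product:
  - product 1 (Webcam): category_id=1 -> matches Outdoor
  - product 2 (Desk): category_id=3 -> matches Kitchen
  - product 3 (Cable): category_id=2 -> matches Sports
  - product 4 (Chair): category_id=4 -> matches Furniture
  - product 5 (Speaker): category_id=NULL, no match -> dropped
  - product 6 (Monitor): category_id=1 -> matches Outdoor
  - product 7 (Printer): category_id=1 -> matches Outdoor
  - product 8 (Mouse): category_id=2 -> matches Sports
  - product 9 (Tablet): category_id=5 -> matches Books
So 1 of 9 rows is dropped.

SQL:
SELECT a.name, b.name AS category
FROM products a
INNER JOIN categories b ON a.category_id = b.id

Result:
name    | category 
--------+----------
Webcam  | Outdoor  
Desk    | Kitchen  
Cable   | Sports   
Chair   | Furniture
Monitor | Outdoor  
Printer | Outdoor  
Mouse   | Sports   
Tablet  | Books    


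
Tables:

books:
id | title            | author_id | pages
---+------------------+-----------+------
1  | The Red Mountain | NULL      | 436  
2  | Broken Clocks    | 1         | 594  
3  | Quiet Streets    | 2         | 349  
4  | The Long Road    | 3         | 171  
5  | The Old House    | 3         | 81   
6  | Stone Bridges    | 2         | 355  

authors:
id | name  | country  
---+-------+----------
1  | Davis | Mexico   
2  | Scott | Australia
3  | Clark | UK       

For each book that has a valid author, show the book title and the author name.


INNER JOIN keeps only books rows whose author_id matches an id in authors. Walk through each book:
  - book 1 (The Red Mountain): author_id=NULL, no match -> dropped
  - book 2 (Broken Clocks): author_id=1 -> matches Davis
  - book 3 (Quiet Streets): author_id=2 -> matches Scott
  - book 4 (The Long Road): author_id=3 -> matches Clark
  - book 5 (The Old House): author_id=3 -> matches Clark
  - book 6 (Stone Bridges): author_id=2 -> matches Scott
So 1 of 6 rows is dropped.

SQL:
SELECT a.title, b.name AS author
FROM books a
INNER JOIN authors b ON a.author_id = b.id

Result:
title         | author
--------------+-------
Broken Clocks | Davis 
Quiet Streets | Scott 
The Long Road | Clark 
The Old House | Clark 
Stone Bridges | Scott 


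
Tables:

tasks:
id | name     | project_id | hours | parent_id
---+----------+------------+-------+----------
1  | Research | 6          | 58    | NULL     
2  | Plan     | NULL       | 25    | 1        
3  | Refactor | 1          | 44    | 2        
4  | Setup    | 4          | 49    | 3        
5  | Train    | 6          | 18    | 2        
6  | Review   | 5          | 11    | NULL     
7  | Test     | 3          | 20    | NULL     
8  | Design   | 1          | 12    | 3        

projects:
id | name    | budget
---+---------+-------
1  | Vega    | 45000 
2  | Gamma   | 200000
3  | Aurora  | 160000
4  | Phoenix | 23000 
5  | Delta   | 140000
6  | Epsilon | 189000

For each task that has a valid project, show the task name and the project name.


INNER JOIN keeps only tasks rows whose project_id matches an id in projects. Walk through each task:
  - task 1 (Research): project_id=6 -> matches Epsilon
  - task 2 (Plan): project_id=NULL, no match -> dropped
  - task 3 (Refactor): project_id=1 -> matches Vega
  - task 4 (Setup): project_id=4 -> matches Phoenix
  - task 5 (Train): project_id=6 -> matches Epsilon
  - task 6 (Review): project_id=5 -> matches Delta
  - task 7 (Test): project_id=3 -> matches Aurora
  - task 8 (Design): project_id=1 -> matches Vega
So 1 of 8 rows is dropped.

SQL:
SELECT a.name, b.name AS project
FROM tasks a
INNER JOIN projects b ON a.project_id = b.id

Result:
name     | project
---------+--------
Research | Epsilon
Refactor | Vega   
Setup    | Phoenix
Train    | Epsilon
Review   | Delta  
Test     | Aurora 
Design   | Vega   


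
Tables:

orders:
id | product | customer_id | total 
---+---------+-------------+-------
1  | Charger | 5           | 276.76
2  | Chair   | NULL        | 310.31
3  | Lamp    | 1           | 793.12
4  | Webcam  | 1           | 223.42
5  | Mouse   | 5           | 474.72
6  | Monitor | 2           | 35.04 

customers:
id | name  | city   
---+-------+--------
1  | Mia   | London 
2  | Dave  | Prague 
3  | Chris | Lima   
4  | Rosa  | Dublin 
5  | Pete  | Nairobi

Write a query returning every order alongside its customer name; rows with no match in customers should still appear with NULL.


LEFT JOIN keeps every row from orders (the left table); where customer_id has no match in customers, the customer columns become NULL. Walk through each order:
  - order 1 (Charger): customer_id=5 -> matches Pete
  - order 2 (Chair): customer_id=NULL, no match -> kept with NULL
  - order 3 (Lamp): customer_id=1 -> matches Mia
  - order 4 (Webcam): customer_id=1 -> matches Mia
  - order 5 (Mouse): customer_id=5 -> matches Pete
  - order 6 (Monitor): customer_id=2 -> matches Dave
All 6 rows appear; 1 has NULL customer.

SQL:
SELECT a.product, b.name AS customer
FROM orders a
LEFT JOIN customers b ON a.customer_id = b.id

Result:
product | customer
--------+---------
Charger | Pete    
Chair   | NULL    
Lamp    | Mia     
Webcam  | Mia     
Mouse   | Pete    
Monitor | Dave    


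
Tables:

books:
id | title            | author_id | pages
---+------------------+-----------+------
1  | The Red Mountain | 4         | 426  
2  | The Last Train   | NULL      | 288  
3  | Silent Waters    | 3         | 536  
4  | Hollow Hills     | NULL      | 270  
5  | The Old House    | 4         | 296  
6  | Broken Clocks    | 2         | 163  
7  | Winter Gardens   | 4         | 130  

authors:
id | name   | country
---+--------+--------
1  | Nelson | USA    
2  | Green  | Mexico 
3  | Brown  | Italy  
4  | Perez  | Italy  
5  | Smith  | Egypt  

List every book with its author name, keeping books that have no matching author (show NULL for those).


LEFT JOIN keeps every row from books (the left table); where author_id has no match in authors, the author columns become NULL. Walk through each book:
  - book 1 (The Red Mountain): author_id=4 -> matches Perez
  - book 2 (The Last Train): author_id=NULL, no match -> kept with NULL
  - book 3 (Silent Waters): author_id=3 -> matches Brown
  - book 4 (Hollow Hills): author_id=NULL, no match -> kept with NULL
  - book 5 (The Old House): author_id=4 -> matches Perez
  - book 6 (Broken Clocks): author_id=2 -> matches Green
  - book 7 (Winter Gardens): author_id=4 -> matches Perez
All 7 rows appear; 2 have NULL author.

SQL:
SELECT a.title, b.name AS author
FROM books a
LEFT JOIN authors b ON a.author_id = b.id

Result:
title            | author
-----------------+-------
The Red Mountain | Perez 
The Last Train   | NULL  
Silent Waters    | Brown 
Hollow Hills     | NULL  
The Old House    | Perez 
Broken Clocks    | Green 
Winter Gardens   | Perez 
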